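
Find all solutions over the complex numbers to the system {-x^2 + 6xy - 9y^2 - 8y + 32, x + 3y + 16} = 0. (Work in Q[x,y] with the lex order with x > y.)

{(-4, -4), (-34/3, -14/9)}

Compute a lex Gröbner basis by Buchberger's algorithm.
f_1 = -x^2 + 6xy - 9y^2 - 8y + 32, LT = x^2.
f_2 = x + 3y + 16, LT = x.

S(f_1,f_2): lcm = x^2. S = -9xy - 16x + 9y^2 + 8y - 32.
  leading term xy: subtract (-9y)·f_2 from -9xy - 16x + 9y^2 + 8y - 32 → -16x + 36y^2 + 152y - 32
  leading term x: subtract (-16)·f_2 from -16x + 36y^2 + 152y - 32 → 36y^2 + 200y + 224
  leading term y^2: no divisor's leading term divides it; move 36y^2 to the remainder.
  leading term y: no divisor's leading term divides it; move 200y to the remainder.
  leading term 1: no divisor's leading term divides it; move 224 to the remainder.
  remainder 36y^2 + 200y + 224 ≠ 0; add h_3 = 36y^2 + 200y + 224 to the basis.

The other S-polynomials (S(f_1,h_3), S(f_2,h_3)) all reduce to 0 modulo the current basis, so we have a Gröbner basis.
Inter-reduce: drop elements whose leading term is divisible by another's, tail-reduce, and make monic.
Reduced Gröbner basis: {x + 3y + 16, y^2 + 50/9y + 56/9}.

Elimination: the polynomial y^2 + 50/9y + 56/9 lies in the elimination ideal for y, so y ∈ {-4, -14/9}. For each such y, the remaining basis elements (now univariate) give the rest of the solution.
  y = -4: the earlier basis element becomes x + 4 = 0, giving x = -4 — point (-4, -4).
  y = -14/9: the earlier basis element becomes x + 34/3 = 0, giving x = -34/3 — point (-34/3, -14/9).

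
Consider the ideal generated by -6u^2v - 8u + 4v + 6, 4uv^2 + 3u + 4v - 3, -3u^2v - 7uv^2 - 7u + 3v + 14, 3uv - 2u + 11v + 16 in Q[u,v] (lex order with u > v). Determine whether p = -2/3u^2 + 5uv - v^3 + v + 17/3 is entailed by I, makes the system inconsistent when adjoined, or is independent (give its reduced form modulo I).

First compute the reduced Gröbner basis of I by Buchberger's algorithm.
f_1 = -6u^2v - 8u + 4v + 6, LT = u^2v.
f_2 = 4uv^2 + 3u + 4v - 3, LT = uv^2.
f_3 = -3u^2v - 7uv^2 - 7u + 3v + 14, LT = u^2v.
f_4 = 3uv - 2u + 11v + 16, LT = uv.

S(f_1,f_2): lcm = u^2v^2. S = -3/4u^2 + 1/3uv + 3/4u - 2/3v^2 - v.
  reduce S modulo (f_1, f_2, f_3, f_4):
  remainder -3/4u^2 + 35/36u - 2/3v^2 - 20/9v - 16/9 ≠ 0; add h_5 = -3/4u^2 + 35/36u - 2/3v^2 - 20/9v - 16/9 to the basis.

S(f_1,f_3): lcm = u^2v. S = -7/3uv^2 - u + 1/3v + 11/3.
  reduce S modulo (f_1, f_2, f_3, f_4, h_5):
  remainder 3/4u + 8/3v + 23/12 ≠ 0; add h_6 = 3/4u + 8/3v + 23/12 to the basis.

S(f_1,f_4): lcm = u^2v. S = 2/3u^2 - 11/3uv - 4u - 2/3v - 1.
  reduce S modulo (f_1, f_2, f_3, f_4, h_5, h_6):
  remainder -16/27v^2 + 22339/729v + 22771/729 ≠ 0; add h_7 = -16/27v^2 + 22339/729v + 22771/729 to the basis.

S(f_2,f_3): lcm = u^2v^2. S = 3/4u^2 - 7/3uv^3 - 4/3uv - 3/4u + v^2 + 14/3v.
  reduce S modulo (f_1, f_2, f_3, f_4, h_5, h_6, h_7):
  remainder 10958/81v + 10958/81 ≠ 0; add h_8 = 10958/81v + 10958/81 to the basis.

The other S-polynomials (S(f_2,f_4), S(f_3,f_4), S(f_1,h_5), S(f_2,h_5), S(f_3,h_5), S(f_4,h_5), S(f_1,h_6), S(f_2,h_6), S(f_3,h_6), S(f_4,h_6), S(h_5,h_6), S(f_1,h_7), S(f_2,h_7), S(f_3,h_7), S(f_4,h_7), S(h_5,h_7), S(h_6,h_7), S(f_1,h_8), S(f_2,h_8), S(f_3,h_8), S(f_4,h_8), S(h_5,h_8), S(h_6,h_8), S(h_7,h_8)) all reduce to 0 modulo the current basis, so we have a Gröbner basis.
Inter-reduce: drop elements whose leading term is divisible by another's, tail-reduce, and make monic.
Reduced Gröbner basis: {u - 1, v + 1}.
Label its elements g_1 = u - 1, g_2 = v + 1.

Reduce p = -2/3u^2 + 5uv - v^3 + v + 17/3 modulo G:
  leading term u^2: subtract (-2/3u)·g_1 from -2/3u^2 + 5uv - v^3 + v + 17/3 → 5uv - 2/3u - v^3 + v + 17/3
  leading term uv: subtract (5v)·g_1 from 5uv - 2/3u - v^3 + v + 17/3 → -2/3u - v^3 + 6v + 17/3
  leading term u: subtract (-2/3)·g_1 from -2/3u - v^3 + 6v + 17/3 → -v^3 + 6v + 5
  leading term v^3: subtract (-v^2)·g_2 from -v^3 + 6v + 5 → v^2 + 6v + 5
  leading term v^2: subtract (v)·g_2 from v^2 + 6v + 5 → 5v + 5
  leading term v: subtract (5)·g_2 from 5v + 5 → 0
  normal form = 0.
Since the normal form is 0, p ∈ I.

-2/3u^2 + 5uv - v^3 + v + 17/3 lies in I (it reduces to 0).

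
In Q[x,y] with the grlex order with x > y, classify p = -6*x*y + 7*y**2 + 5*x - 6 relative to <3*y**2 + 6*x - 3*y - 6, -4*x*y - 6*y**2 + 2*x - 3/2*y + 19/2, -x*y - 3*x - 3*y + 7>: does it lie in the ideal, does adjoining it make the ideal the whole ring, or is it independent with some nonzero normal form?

-6*x*y + 7*y**2 + 5*x - 6 lies in I (it reduces to 0).

First compute the reduced Gröbner basis of I by Buchberger's algorithm.
f_1 = 3*y**2 + 6*x - 3*y - 6, LT = y**2.
f_2 = -4*x*y - 6*y**2 + 2*x - 3/2*y + 19/2, LT = x*y.
f_3 = -x*y - 3*x - 3*y + 7, LT = x*y.

S(f_1,f_2): lcm = x*y**2. S = -3/2*y**3 + 2*x**2 - 1/2*x*y - 3/8*y**2 - 2*x + 19/8*y.
  reduce S modulo (f_1, f_2, f_3):
  remainder 2*x**2 + 21/2*x - 115/16*y - 85/16 ≠ 0; add h_4 = 2*x**2 + 21/2*x - 115/16*y - 85/16 to the basis.

S(f_1,f_3): lcm = x*y**2. S = 2*x**2 - 4*x*y - 3*y**2 - 2*x + 7*y.
  reduce S modulo (f_1, f_2, f_3, h_4):
  remainder -41/2*x + 299/16*y + 29/16 ≠ 0; add h_5 = -41/2*x + 299/16*y + 29/16 to the basis.

S(f_2,f_3): lcm = x*y. S = 3/2*y**2 - 7/2*x - 21/8*y + 37/8.
  reduce S modulo (f_1, f_2, f_3, h_4, h_5):
  remainder -4625/656*y + 4625/656 ≠ 0; add h_6 = -4625/656*y + 4625/656 to the basis.

The other S-polynomials (S(f_1,h_4), S(f_2,h_4), S(f_3,h_4), S(f_1,h_5), S(f_2,h_5), S(f_3,h_5), S(h_4,h_5), S(f_1,h_6), S(f_2,h_6), S(f_3,h_6), S(h_4,h_6), S(h_5,h_6)) all reduce to 0 modulo the current basis, so we have a Gröbner basis.
Inter-reduce: drop elements whose leading term is divisible by another's, tail-reduce, and make monic.
Reduced Gröbner basis: {x - 1, y - 1}.
Label its elements g_1 = x - 1, g_2 = y - 1.

Reduce p = -6*x*y + 7*y**2 + 5*x - 6 modulo G:
  leading term x*y: subtract (-6*y)·g_1 from -6*x*y + 7*y**2 + 5*x - 6 → 7*y**2 + 5*x - 6*y - 6
  leading term y**2: subtract (7*y)·g_2 from 7*y**2 + 5*x - 6*y - 6 → 5*x + y - 6
  leading term x: subtract (5)·g_1 from 5*x + y - 6 → y - 1
  leading term y: subtract (1)·g_2 from y - 1 → 0
  normal form = 0.
Since the normal form is 0, p ∈ I.

Ideal membership is decidable via reduction modulo a Gröbner basis.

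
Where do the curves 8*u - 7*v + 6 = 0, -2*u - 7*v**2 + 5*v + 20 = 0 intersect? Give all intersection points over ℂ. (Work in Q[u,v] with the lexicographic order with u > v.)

Compute a lex Gröbner basis by Buchberger's algorithm.
f_1 = 8*u - 7*v + 6, LT = u.
f_2 = -2*u - 7*v**2 + 5*v + 20, LT = u.

S(f_1,f_2): lcm = u. S = -7/2*v**2 + 13/8*v + 43/4.
  leading term v**2: no divisor's leading term divides it; move -7/2*v**2 to the remainder.
  leading term v: no divisor's leading term divides it; move 13/8*v to the remainder.
  leading term 1: no divisor's leading term divides it; move 43/4 to the remainder.
  remainder -7/2*v**2 + 13/8*v + 43/4 ≠ 0; add h_3 = -7/2*v**2 + 13/8*v + 43/4 to the basis.

The other S-polynomials (S(f_1,h_3), S(f_2,h_3)) all reduce to 0 modulo the current basis, so we have a Gröbner basis.
Inter-reduce: drop elements whose leading term is divisible by another's, tail-reduce, and make monic.
Reduced Gröbner basis: {u - 7/8*v + 3/4, v**2 - 13/28*v - 43/14}.

Elimination: the polynomial v**2 - 13/28*v - 43/14 lies in the elimination ideal for v, so v ∈ {-43/28, 2}. For each such v, the remaining basis elements (now univariate) give the rest of the solution.
  v = -43/28: the earlier basis element becomes u + 67/32 = 0, giving u = -67/32 — point (-67/32, -43/28).
  v = 2: the earlier basis element becomes u - 1 = 0, giving u = 1 — point (1, 2).
Zero-dimensionality of the ideal guarantees finitely many solutions over ℂ.

{(-67/32, -43/28), (1, 2)}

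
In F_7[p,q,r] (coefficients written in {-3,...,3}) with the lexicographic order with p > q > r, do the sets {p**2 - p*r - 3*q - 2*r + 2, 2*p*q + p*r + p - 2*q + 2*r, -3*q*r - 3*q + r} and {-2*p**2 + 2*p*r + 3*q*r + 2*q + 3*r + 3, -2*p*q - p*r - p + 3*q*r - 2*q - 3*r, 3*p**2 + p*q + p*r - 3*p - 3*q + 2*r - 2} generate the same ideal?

For a fixed monomial order, each ideal has a unique reduced Gröbner basis; comparing bases decides equality.
Buchberger on the first generating set:
f_1 = p**2 - p*r - 3*q - 2*r + 2, LT = p**2.
f_2 = 2*p*q + p*r + p - 2*q + 2*r, LT = p*q.
f_3 = -3*q*r - 3*q + r, LT = q*r.

S(f_1,f_2): lcm = p**2*q. S = 3*p**2*r + 3*p**2 - p*q*r + p*q - p*r - 3*q**2 - 2*q*r + 2*q.
  reduce S modulo (f_1, f_2, f_3):
  remainder 2*p*r + 3*p - 3*q**2 - q + r + 1 ≠ 0; add g_4 = 2*p*r + 3*p - 3*q**2 - q + r + 1 to the basis.

S(f_2,f_3): lcm = p*q*r. S = -p*q - 3*p*r**2 + 2*p*r - q*r + r**2.
  reduce S modulo (f_1, f_2, f_3, g_4):
  remainder -3*p + q**2 + 3*q - r**2 ≠ 0; add g_5 = -3*p + q**2 + 3*q - r**2 to the basis.

S(f_2,g_4): lcm = p*q*r. S = 2*p*q - 3*p*r**2 - 3*p*r - 2*q**3 - 3*q**2 + 2*q*r + 3*q + r**2.
  reduce S modulo (f_1, f_2, f_3, g_4, g_5):
  remainder -2*q**3 - 3*q**2 + q - r**2 + 3*r - 2 ≠ 0; add g_6 = -2*q**3 - 3*q**2 + q - r**2 + 3*r - 2 to the basis.

S(g_4,g_5): lcm = p*r. S = -2*p - 2*q**2*r + 2*q**2 + q*r + 3*q + 2*r**3 - 3*r - 3.
  reduce S modulo (f_1, f_2, f_3, g_4, g_5, g_6):
  remainder q**2 + 3*q + 2*r**3 + 3*r**2 + r - 3 ≠ 0; add g_7 = q**2 + 3*q + 2*r**3 + 3*r**2 + r - 3 to the basis.

S(f_3,g_7): lcm = q**2*r. S = q**2 - q*r - 2*r**4 - 3*r**3 - r**2 + 3*r.
  reduce S modulo (f_1, f_2, f_3, g_4, g_5, g_6, g_7):
  remainder -2*q - 2*r**4 + 2*r**3 + 3*r**2 - 3*r + 3 ≠ 0; add g_8 = -2*q - 2*r**4 + 2*r**3 + 3*r**2 - 3*r + 3 to the basis.

S(f_3,g_8): lcm = q*r. S = q - r**5 + r**4 - 2*r**3 + 2*r**2.
  reduce S modulo (f_1, f_2, f_3, g_4, g_5, g_6, g_7, g_8):
  remainder -r**5 - r**3 + 2*r - 2 ≠ 0; add g_9 = -r**5 - r**3 + 2*r - 2 to the basis.

The other S-polynomials (S(f_1,f_3), S(f_1,g_4), S(f_3,g_4), S(f_1,g_5), S(f_2,g_5), S(f_3,g_5), S(f_1,g_6), S(f_2,g_6), S(f_3,g_6), S(g_4,g_6), S(g_5,g_6), S(f_1,g_7), S(f_2,g_7), S(g_4,g_7), S(g_5,g_7), S(g_6,g_7), S(f_1,g_8), S(f_2,g_8), S(g_4,g_8), S(g_5,g_8), S(g_6,g_8), S(g_7,g_8), S(f_1,g_9), S(f_2,g_9), S(f_3,g_9), S(g_4,g_9), S(g_5,g_9), S(g_6,g_9), S(g_7,g_9), S(g_8,g_9)) all reduce to 0 modulo the current basis, so we have a Gröbner basis.
Inter-reduce: drop elements whose leading term is divisible by another's, tail-reduce, and make monic.
Reduced Gröbner basis: {p + 3*r**3 - r**2 - 2*r - 1, q + r**4 - r**3 + 2*r**2 - 2*r + 2, r**5 + r**3 - 2*r + 2}.

Buchberger on the second generating set:
h_1 = -2*p**2 + 2*p*r + 3*q*r + 2*q + 3*r + 3, LT = p**2.
h_2 = -2*p*q - p*r - p + 3*q*r - 2*q - 3*r, LT = p*q.
h_3 = 3*p**2 + p*q + p*r - 3*p - 3*q + 2*r - 2, LT = p**2.

S(h_1,h_2): lcm = p**2*q. S = 3*p**2*r + 3*p**2 - 3*p*q*r - p*q + 2*p*r + 2*q**2*r - q**2 + 2*q*r + 2*q.
  reduce S modulo (h_1, h_2, h_3):
  remainder p*r**2 - 3*p + 2*q**2*r - q**2 - 3*q*r - q + 2*r**2 + 1 ≠ 0; add k_4 = p*r**2 - 3*p + 2*q**2*r - q**2 - 3*q*r - q + 2*r**2 + 1 to the basis.

S(h_1,h_3): lcm = p**2. S = 2*p*q + p*r + p + 2*q*r - r - 2.
  reduce S modulo (h_1, h_2, h_3, k_4):
  remainder -2*q*r - 2*q + 3*r - 2 ≠ 0; add k_5 = -2*q*r - 2*q + 3*r - 2 to the basis.

S(h_2,k_4): lcm = p*q*r**2. S = 3*p*q - 3*p*r**3 - 3*p*r**2 - 2*q**3*r + q**3 + 3*q**2*r + q**2 + 2*q*r**3 - q*r**2 - q - 2*r**3.
  reduce S modulo (h_1, h_2, h_3, k_4, k_5):
  remainder 3*q**3 + 3*q**2 - 3*q + 3*r**2 - 3 ≠ 0; add k_6 = 3*q**3 + 3*q**2 - 3*q + 3*r**2 - 3 to the basis.

S(h_2,k_5): lcm = p*q*r. S = -p*q - 3*p*r**2 + 2*p*r - p + 2*q*r**2 + q*r - 2*r**2.
  reduce S modulo (h_1, h_2, h_3, k_4, k_5, k_6):
  remainder -p*r + p - 2*q**2 - 2*q + r + 2 ≠ 0; add k_7 = -p*r + p - 2*q**2 - 2*q + r + 2 to the basis.

S(k_4,k_5): lcm = p*q*r**2. S = -p*q*r - 3*p*q - 2*p*r**2 - p*r + 2*q**3*r - q**3 - 3*q**2*r - q**2 + 2*q*r**2 + q.
  reduce S modulo (h_1, h_2, h_3, k_4, k_5, k_6, k_7):
  remainder -2*p - 3*q**2 + 2*q + 3*r**2 - r + 1 ≠ 0; add k_8 = -2*p - 3*q**2 + 2*q + 3*r**2 - r + 1 to the basis.

S(k_5,k_6): lcm = q**3*r. S = q**3 + q**2*r + q**2 + q*r - r**3 + r.
  reduce S modulo (h_1, h_2, h_3, k_4, k_5, k_6, k_7, k_8):
  remainder -q**2 + q - r**3 - r**2 + 3*r + 2 ≠ 0; add k_9 = -q**2 + q - r**3 - r**2 + 3*r + 2 to the basis.

S(k_4,k_8): lcm = p*r**2. S = -3*p + 2*q**2*r**2 + 2*q**2*r - q**2 + q*r**2 - 3*q*r - q - 2*r**4 + 3*r**3 - r**2 + 1.
  reduce S modulo (h_1, h_2, h_3, k_4, k_5, k_6, k_7, k_8, k_9):
  remainder -2*q - 2*r**4 + 3*r**3 - 3*r**2 - 2*r - 2 ≠ 0; add k_10 = -2*q - 2*r**4 + 3*r**3 - 3*r**2 - 2*r - 2 to the basis.

S(k_5,k_10): lcm = q*r. S = q - r**5 - 2*r**4 + 2*r**3 - r**2 + r + 1.
  reduce S modulo (h_1, h_2, h_3, k_4, k_5, k_6, k_7, k_8, k_9, k_10):
  remainder -r**5 - 3*r**4 + r**2 ≠ 0; add k_11 = -r**5 - 3*r**4 + r**2 to the basis.

The other S-polynomials (S(h_2,h_3), S(h_1,k_4), S(h_3,k_4), S(h_1,k_5), S(h_3,k_5), S(h_1,k_6), S(h_2,k_6), S(h_3,k_6), S(k_4,k_6), S(h_1,k_7), S(h_2,k_7), S(h_3,k_7), S(k_4,k_7), S(k_5,k_7), S(k_6,k_7), S(h_1,k_8), S(h_2,k_8), S(h_3,k_8), S(k_5,k_8), S(k_6,k_8), S(k_7,k_8), S(h_1,k_9), S(h_2,k_9), S(h_3,k_9), S(k_4,k_9), S(k_5,k_9), S(k_6,k_9), S(k_7,k_9), S(k_8,k_9), S(h_1,k_10), S(h_2,k_10), S(h_3,k_10), S(k_4,k_10), S(k_6,k_10), S(k_7,k_10), S(k_8,k_10), S(k_9,k_10), S(h_1,k_11), S(h_2,k_11), S(h_3,k_11), S(k_4,k_11), S(k_5,k_11), S(k_6,k_11), S(k_7,k_11), S(k_8,k_11), S(k_9,k_11), S(k_10,k_11)) all reduce to 0 modulo the current basis, so we have a Gröbner basis.
Inter-reduce: drop elements whose leading term is divisible by another's, tail-reduce, and make monic.
Reduced Gröbner basis: {p + 3*r**4 + r**3 - 2*r**2 + r + 2, q + r**4 + 2*r**3 - 2*r**2 + r + 1, r**5 + 3*r**4 - r**2}.

These differ, so the ideals are not equal.

No, the ideals differ.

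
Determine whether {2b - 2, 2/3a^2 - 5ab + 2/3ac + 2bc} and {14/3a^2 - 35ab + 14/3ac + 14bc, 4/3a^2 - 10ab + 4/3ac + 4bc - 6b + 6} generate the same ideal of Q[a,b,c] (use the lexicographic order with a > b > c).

Since reduced Gröbner bases are canonical representatives of ideals under a given ordering, it suffices to compute and compare them.
Buchberger on the first generating set:
f_1 = 2b - 2, LT = b.
f_2 = 2/3a^2 - 5ab + 2/3ac + 2bc, LT = a^2.

The S-polynomials (S(f_1,f_2)) all reduce to 0 modulo the current basis, so we have a Gröbner basis.
Inter-reduce: drop elements whose leading term is divisible by another's, tail-reduce, and make monic.
Reduced Gröbner basis: {a^2 + ac - 15/2a + 3c, b - 1}.

Buchberger on the second generating set:
h_1 = 14/3a^2 - 35ab + 14/3ac + 14bc, LT = a^2.
h_2 = 4/3a^2 - 10ab + 4/3ac + 4bc - 6b + 6, LT = a^2.

S(h_1,h_2): lcm = a^2. S = 9/2b - 9/2.
  leading term b: no divisor's leading term divides it; move 9/2b to the remainder.
  leading term 1: no divisor's leading term divides it; move -9/2 to the remainder.
  remainder 9/2b - 9/2 ≠ 0; add k_3 = 9/2b - 9/2 to the basis.

The other S-polynomials (S(h_1,k_3), S(h_2,k_3)) all reduce to 0 modulo the current basis, so we have a Gröbner basis.
Inter-reduce: drop elements whose leading term is divisible by another's, tail-reduce, and make monic.
Reduced Gröbner basis: {a^2 + ac - 15/2a + 3c, b - 1}.

Same reduced basis, so the two generating sets span the same ideal.

Yes, the ideals are equal.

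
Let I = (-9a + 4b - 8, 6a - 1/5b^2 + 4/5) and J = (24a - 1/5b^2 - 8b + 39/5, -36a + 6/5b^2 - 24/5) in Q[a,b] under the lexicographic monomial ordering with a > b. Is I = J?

Two ideals are equal iff their reduced Gröbner bases coincide (the reduced basis is unique for a fixed ordering).
Buchberger on the first generating set:
f_1 = -9a + 4b - 8, LT = a.
f_2 = 6a - 1/5b^2 + 4/5, LT = a.

S(f_1,f_2): lcm = a. S = 1/30b^2 - 4/9b + 34/45.
  leading term b^2: no divisor's leading term divides it; move 1/30b^2 to the remainder.
  leading term b: no divisor's leading term divides it; move -4/9b to the remainder.
  leading term 1: no divisor's leading term divides it; move 34/45 to the remainder.
  remainder 1/30b^2 - 4/9b + 34/45 ≠ 0; add g_3 = 1/30b^2 - 4/9b + 34/45 to the basis.

The other S-polynomials (S(f_1,g_3), S(f_2,g_3)) all reduce to 0 modulo the current basis, so we have a Gröbner basis.
Inter-reduce: drop elements whose leading term is divisible by another's, tail-reduce, and make monic.
Reduced Gröbner basis: {a - 4/9b + 8/9, b^2 - 40/3b + 68/3}.

Buchberger on the second generating set:
h_1 = 24a - 1/5b^2 - 8b + 39/5, LT = a.
h_2 = -36a + 6/5b^2 - 24/5, LT = a.

S(h_1,h_2): lcm = a. S = 1/40b^2 - 1/3b + 23/120.
  leading term b^2: no divisor's leading term divides it; move 1/40b^2 to the remainder.
  leading term b: no divisor's leading term divides it; move -1/3b to the remainder.
  leading term 1: no divisor's leading term divides it; move 23/120 to the remainder.
  remainder 1/40b^2 - 1/3b + 23/120 ≠ 0; add k_3 = 1/40b^2 - 1/3b + 23/120 to the basis.

The other S-polynomials (S(h_1,k_3), S(h_2,k_3)) all reduce to 0 modulo the current basis, so we have a Gröbner basis.
Inter-reduce: drop elements whose leading term is divisible by another's, tail-reduce, and make monic.
Reduced Gröbner basis: {a - 4/9b + 7/18, b^2 - 40/3b + 23/3}.

These differ, so the ideals are not equal.

No, the ideals differ.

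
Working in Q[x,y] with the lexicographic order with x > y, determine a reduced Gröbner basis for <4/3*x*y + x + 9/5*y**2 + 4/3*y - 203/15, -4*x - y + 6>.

G = {x + 1/4*y - 3/2, y**2 + 185/88*y - 361/44}

f_1 = 4/3*x*y + x + 9/5*y**2 + 4/3*y - 203/15, LT = x*y.
f_2 = -4*x - y + 6, LT = x.

S(f_1,f_2): lcm = x*y. S = 3/4*x + 11/10*y**2 + 5/2*y - 203/20.
  leading term x: subtract (-3/16)·f_2 from 3/4*x + 11/10*y**2 + 5/2*y - 203/20 → 11/10*y**2 + 37/16*y - 361/40
  leading term y**2: no divisor's leading term divides it; move 11/10*y**2 to the remainder.
  leading term y: no divisor's leading term divides it; move 37/16*y to the remainder.
  leading term 1: no divisor's leading term divides it; move -361/40 to the remainder.
  remainder 11/10*y**2 + 37/16*y - 361/40 ≠ 0; add g_3 = 11/10*y**2 + 37/16*y - 361/40 to the basis.

The other S-polynomials (S(f_1,g_3), S(f_2,g_3)) all reduce to 0 modulo the current basis, so we have a Gröbner basis.
Inter-reduce: drop elements whose leading term is divisible by another's, tail-reduce, and make monic.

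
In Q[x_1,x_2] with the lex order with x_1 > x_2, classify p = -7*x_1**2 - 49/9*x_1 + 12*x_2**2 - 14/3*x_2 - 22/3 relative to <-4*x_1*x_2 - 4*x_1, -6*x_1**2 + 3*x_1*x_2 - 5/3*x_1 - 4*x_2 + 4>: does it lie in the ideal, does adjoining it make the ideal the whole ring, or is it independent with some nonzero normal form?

-7*x_1**2 - 49/9*x_1 + 12*x_2**2 - 14/3*x_2 - 22/3 lies in I (it reduces to 0).

First compute the reduced Gröbner basis of I by Buchberger's algorithm.
f_1 = -4*x_1*x_2 - 4*x_1, LT = x_1*x_2.
f_2 = -6*x_1**2 + 3*x_1*x_2 - 5/3*x_1 - 4*x_2 + 4, LT = x_1**2.

S(f_1,f_2): lcm = x_1**2*x_2. S = x_1**2 + 1/2*x_1*x_2**2 - 5/18*x_1*x_2 - 2/3*x_2**2 + 2/3*x_2.
  leading term x_1**2: subtract (-1/6)·f_2 from x_1**2 + 1/2*x_1*x_2**2 - 5/18*x_1*x_2 - 2/3*x_2**2 + 2/3*x_2 → 1/2*x_1*x_2**2 + 2/9*x_1*x_2 - 5/18*x_1 - 2/3*x_2**2 + 2/3
  leading term x_1*x_2**2: subtract (-1/8*x_2)·f_1 from 1/2*x_1*x_2**2 + 2/9*x_1*x_2 - 5/18*x_1 - 2/3*x_2**2 + 2/3 → -5/18*x_1*x_2 - 5/18*x_1 - 2/3*x_2**2 + 2/3
  leading term x_1*x_2: subtract (5/72)·f_1 from -5/18*x_1*x_2 - 5/18*x_1 - 2/3*x_2**2 + 2/3 → -2/3*x_2**2 + 2/3
  leading term x_2**2: no divisor's leading term divides it; move -2/3*x_2**2 to the remainder.
  leading term 1: no divisor's leading term divides it; move 2/3 to the remainder.
  remainder -2/3*x_2**2 + 2/3 ≠ 0; add h_3 = -2/3*x_2**2 + 2/3 to the basis.

S(f_1,h_3): lcm = x_1*x_2**2. S = x_1*x_2 + x_1.
  leading term x_1*x_2: subtract (-1/4)·f_1 from x_1*x_2 + x_1 → 0
  remainder 0.

S(f_2,h_3): leading monomials are coprime, so the S-polynomial reduces to 0 (Buchberger's first criterion).
Every S-polynomial of the final basis reduces to 0, so we have a Gröbner basis.
Inter-reduce: drop elements whose leading term is divisible by another's, tail-reduce, and make monic.
Reduced Gröbner basis: {x_1**2 + 7/9*x_1 + 2/3*x_2 - 2/3, x_1*x_2 + x_1, x_2**2 - 1}.
Label its elements g_1 = x_1**2 + 7/9*x_1 + 2/3*x_2 - 2/3, g_2 = x_1*x_2 + x_1, g_3 = x_2**2 - 1.

Reduce p = -7*x_1**2 - 49/9*x_1 + 12*x_2**2 - 14/3*x_2 - 22/3 modulo G:
  leading term x_1**2: subtract (-7)·g_1 from -7*x_1**2 - 49/9*x_1 + 12*x_2**2 - 14/3*x_2 - 22/3 → 12*x_2**2 - 12
  leading term x_2**2: subtract (12)·g_3 from 12*x_2**2 - 12 → 0
  normal form = 0.
Since the normal form is 0, p ∈ I.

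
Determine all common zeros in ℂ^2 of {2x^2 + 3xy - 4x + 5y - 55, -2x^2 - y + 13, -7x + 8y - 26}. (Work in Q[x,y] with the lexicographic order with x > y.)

{(2, 5)}

Compute a lex Gröbner basis by Buchberger's algorithm.
f_1 = 2x^2 + 3xy - 4x + 5y - 55, LT = x^2.
f_2 = -2x^2 - y + 13, LT = x^2.
f_3 = -7x + 8y - 26, LT = x.

S(f_1,f_2): lcm = x^2. S = 3/2xy - 2x + 2y - 21.
  reduce S modulo (f_1, f_2, f_3):
  remainder 12/7y^2 - 41/7y - 95/7 ≠ 0; add h_4 = 12/7y^2 - 41/7y - 95/7 to the basis.

S(f_1,f_3): lcm = x^2. S = 37/14xy - 40/7x + 5/2y - 55/2.
  reduce S modulo (f_1, f_2, f_3, h_4):
  remainder -1037/294y + 5185/294 ≠ 0; add h_5 = -1037/294y + 5185/294 to the basis.

The other S-polynomials (S(f_2,f_3), S(f_1,h_4), S(f_2,h_4), S(f_3,h_4), S(f_1,h_5), S(f_2,h_5), S(f_3,h_5), S(h_4,h_5)) all reduce to 0 modulo the current basis, so we have a Gröbner basis.
Inter-reduce: drop elements whose leading term is divisible by another's, tail-reduce, and make monic.
Reduced Gröbner basis: {x - 2, y - 5}.

Since the basis is lex-ordered, y - 5 is univariate in y. Its roots are {5}. Back-substituting each root into the other basis elements fixes the other coordinates.
  y = 5: the earlier basis element becomes x - 2 = 0, giving x = 2 — point (2, 5).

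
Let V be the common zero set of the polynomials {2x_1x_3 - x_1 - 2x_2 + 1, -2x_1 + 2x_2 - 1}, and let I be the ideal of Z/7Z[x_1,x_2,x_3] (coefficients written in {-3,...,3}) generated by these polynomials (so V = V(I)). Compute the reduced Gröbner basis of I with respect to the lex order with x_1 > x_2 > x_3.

This is the nonlinear analogue of row-reducing a linear system.

f_1 = 2x_1x_3 - x_1 - 2x_2 + 1, LT = x_1x_3.
f_2 = -2x_1 + 2x_2 - 1, LT = x_1.

S(f_1,f_2): lcm = x_1x_3. S = 3x_1 + x_2x_3 - x_2 + 3x_3 - 3.
  leading term x_1: subtract (2)·f_2 from 3x_1 + x_2x_3 - x_2 + 3x_3 - 3 → x_2x_3 + 2x_2 + 3x_3 - 1
  leading term x_2x_3: no divisor's leading term divides it; move x_2x_3 to the remainder.
  leading term x_2: no divisor's leading term divides it; move 2x_2 to the remainder.
  leading term x_3: no divisor's leading term divides it; move 3x_3 to the remainder.
  leading term 1: no divisor's leading term divides it; move -1 to the remainder.
  remainder x_2x_3 + 2x_2 + 3x_3 - 1 ≠ 0; add g_3 = x_2x_3 + 2x_2 + 3x_3 - 1 to the basis.

The other S-polynomials (S(f_1,g_3), S(f_2,g_3)) all reduce to 0 modulo the current basis, so we have a Gröbner basis.
Inter-reduce: drop elements whose leading term is divisible by another's, tail-reduce, and make monic.

G = {x_1 - x_2 - 3, x_2x_3 + 2x_2 + 3x_3 - 1}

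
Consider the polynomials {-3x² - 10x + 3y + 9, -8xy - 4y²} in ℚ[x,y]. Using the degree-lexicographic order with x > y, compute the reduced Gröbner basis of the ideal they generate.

The reduced Gröbner basis is the canonical form of the ideal for this ordering.

f_1 = -3x² - 10x + 3y + 9, LT = x².
f_2 = -8xy - 4y², LT = xy.

S(f_1,f_2): lcm = x²y. S = -½xy² + 10/3xy - y² - 3y.
  reduce S modulo (f_1, f_2):
  remainder ¼y³ - 8/3y² - 3y ≠ 0; add g_3 = ¼y³ - 8/3y² - 3y to the basis.

The other S-polynomials (S(f_1,g_3), S(f_2,g_3)) all reduce to 0 modulo the current basis, so we have a Gröbner basis.

G = {y³ - 32/3y² - 12y, x² + 10/3x - y - 3, xy + ½y²}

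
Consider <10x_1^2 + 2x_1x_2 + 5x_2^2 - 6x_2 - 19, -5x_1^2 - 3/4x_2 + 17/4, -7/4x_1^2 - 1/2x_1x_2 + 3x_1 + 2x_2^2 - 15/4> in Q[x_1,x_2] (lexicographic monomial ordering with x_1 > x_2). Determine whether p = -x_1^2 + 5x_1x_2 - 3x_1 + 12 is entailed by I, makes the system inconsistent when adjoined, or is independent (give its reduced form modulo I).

Adjoining -x_1^2 + 5x_1x_2 - 3x_1 + 12 makes the ideal the whole ring: the system is inconsistent.

First compute the reduced Gröbner basis of I by Buchberger's algorithm.
f_1 = 10x_1^2 + 2x_1x_2 + 5x_2^2 - 6x_2 - 19, LT = x_1^2.
f_2 = -5x_1^2 - 3/4x_2 + 17/4, LT = x_1^2.
f_3 = -7/4x_1^2 - 1/2x_1x_2 + 3x_1 + 2x_2^2 - 15/4, LT = x_1^2.

S(f_1,f_2): lcm = x_1^2. S = 1/5x_1x_2 + 1/2x_2^2 - 3/4x_2 - 21/20.
  leading term x_1x_2: no divisor's leading term divides it; move 1/5x_1x_2 to the remainder.
  leading term x_2^2: no divisor's leading term divides it; move 1/2x_2^2 to the remainder.
  leading term x_2: no divisor's leading term divides it; move -3/4x_2 to the remainder.
  leading term 1: no divisor's leading term divides it; move -21/20 to the remainder.
  remainder 1/5x_1x_2 + 1/2x_2^2 - 3/4x_2 - 21/20 ≠ 0; add h_4 = 1/5x_1x_2 + 1/2x_2^2 - 3/4x_2 - 21/20 to the basis.

S(f_1,f_3): lcm = x_1^2. S = -3/35x_1x_2 + 12/7x_1 + 23/14x_2^2 - 3/5x_2 - 283/70.
  leading term x_1x_2: subtract (-3/7)·h_4 from -3/35x_1x_2 + 12/7x_1 + 23/14x_2^2 - 3/5x_2 - 283/70 → 12/7x_1 + 13/7x_2^2 - 129/140x_2 - 629/140
  leading term x_1: no divisor's leading term divides it; move 12/7x_1 to the remainder.
  leading term x_2^2: no divisor's leading term divides it; move 13/7x_2^2 to the remainder.
  leading term x_2: no divisor's leading term divides it; move -129/140x_2 to the remainder.
  leading term 1: no divisor's leading term divides it; move -629/140 to the remainder.
  remainder 12/7x_1 + 13/7x_2^2 - 129/140x_2 - 629/140 ≠ 0; add h_5 = 12/7x_1 + 13/7x_2^2 - 129/140x_2 - 629/140 to the basis.

S(f_1,h_4): lcm = x_1^2x_2. S = -23/10x_1x_2^2 + 15/4x_1x_2 + 21/4x_1 + 1/2x_2^3 - 3/5x_2^2 - 19/10x_2.
  leading term x_1x_2^2: subtract (-23/2x_2)·h_4 from -23/10x_1x_2^2 + 15/4x_1x_2 + 21/4x_1 + 1/2x_2^3 - 3/5x_2^2 - 19/10x_2 → 15/4x_1x_2 + 21/4x_1 + 25/4x_2^3 - 369/40x_2^2 - 559/40x_2
  leading term x_1x_2: subtract (75/4)·h_4 from 15/4x_1x_2 + 21/4x_1 + 25/4x_2^3 - 369/40x_2^2 - 559/40x_2 → 21/4x_1 + 25/4x_2^3 - 93/5x_2^2 + 7/80x_2 + 315/16
  leading term x_1: subtract (49/16)·h_5 from 21/4x_1 + 25/4x_2^3 - 93/5x_2^2 + 7/80x_2 + 315/16 → 25/4x_2^3 - 1943/80x_2^2 + 931/320x_2 + 10703/320
  leading term x_2^3: no divisor's leading term divides it; move 25/4x_2^3 to the remainder.
  leading term x_2^2: no divisor's leading term divides it; move -1943/80x_2^2 to the remainder.
  leading term x_2: no divisor's leading term divides it; move 931/320x_2 to the remainder.
  leading term 1: no divisor's leading term divides it; move 10703/320 to the remainder.
  remainder 25/4x_2^3 - 1943/80x_2^2 + 931/320x_2 + 10703/320 ≠ 0; add h_6 = 25/4x_2^3 - 1943/80x_2^2 + 931/320x_2 + 10703/320 to the basis.

S(f_3,h_4): lcm = x_1^2x_2. S = -31/14x_1x_2^2 + 57/28x_1x_2 + 21/4x_1 - 8/7x_2^3 + 15/7x_2.
  leading term x_1x_2^2: subtract (-155/14x_2)·h_4 from -31/14x_1x_2^2 + 57/28x_1x_2 + 21/4x_1 - 8/7x_2^3 + 15/7x_2 → 57/28x_1x_2 + 21/4x_1 + 123/28x_2^3 - 465/56x_2^2 - 531/56x_2
  leading term x_1x_2: subtract (285/28)·h_4 from 57/28x_1x_2 + 21/4x_1 + 123/28x_2^3 - 465/56x_2^2 - 531/56x_2 → 21/4x_1 + 123/28x_2^3 - 375/28x_2^2 - 207/112x_2 + 171/16
  leading term x_1: subtract (49/16)·h_5 from 21/4x_1 + 123/28x_2^3 - 375/28x_2^2 - 207/112x_2 + 171/16 → 123/28x_2^3 - 2137/112x_2^2 + 2181/2240x_2 + 7823/320
  leading term x_2^3: subtract (123/175)·h_6 from 123/28x_2^3 - 2137/112x_2^2 + 2181/2240x_2 + 7823/320 → -3517/1750x_2^2 - 14997/14000x_2 + 1877/2000
  leading term x_2^2: no divisor's leading term divides it; move -3517/1750x_2^2 to the remainder.
  leading term x_2: no divisor's leading term divides it; move -14997/14000x_2 to the remainder.
  leading term 1: no divisor's leading term divides it; move 1877/2000 to the remainder.
  remainder -3517/1750x_2^2 - 14997/14000x_2 + 1877/2000 ≠ 0; add h_7 = -3517/1750x_2^2 - 14997/14000x_2 + 1877/2000 to the basis.

S(f_1,h_5): lcm = x_1^2. S = -13/12x_1x_2^2 + 59/80x_1x_2 + 629/240x_1 + 1/2x_2^2 - 3/5x_2 - 19/10.
  leading term x_1x_2^2: subtract (-65/12x_2)·h_4 from -13/12x_1x_2^2 + 59/80x_1x_2 + 629/240x_1 + 1/2x_2^2 - 3/5x_2 - 19/10 → 59/80x_1x_2 + 629/240x_1 + 65/24x_2^3 - 57/16x_2^2 - 503/80x_2 - 19/10
  leading term x_1x_2: subtract (59/16)·h_4 from 59/80x_1x_2 + 629/240x_1 + 65/24x_2^3 - 57/16x_2^2 - 503/80x_2 - 19/10 → 629/240x_1 + 65/24x_2^3 - 173/32x_2^2 - 1127/320x_2 + 631/320
  leading term x_1: subtract (4403/2880)·h_5 from 629/240x_1 + 65/24x_2^3 - 173/32x_2^2 - 1127/320x_2 + 631/320 → 65/24x_2^3 - 23747/2880x_2^2 - 40573/19200x_2 + 509221/57600
  leading term x_2^3: subtract (13/30)·h_6 from 65/24x_2^3 - 23747/2880x_2^2 - 40573/19200x_2 + 509221/57600 → 32819/14400x_2^2 - 21593/6400x_2 - 325613/57600
  leading term x_2^2: subtract (-1148665/1012896)·h_7 from 32819/14400x_2^2 - 21593/6400x_2 - 325613/57600 → -619717667/135052800x_2 - 619717667/135052800
  leading term x_2: no divisor's leading term divides it; move -619717667/135052800x_2 to the remainder.
  leading term 1: no divisor's leading term divides it; move -619717667/135052800 to the remainder.
  remainder -619717667/135052800x_2 - 619717667/135052800 ≠ 0; add h_8 = -619717667/135052800x_2 - 619717667/135052800 to the basis.

The other S-polynomials (S(f_2,f_3), S(f_2,h_4), S(f_2,h_5), S(f_3,h_5), S(h_4,h_5), S(f_1,h_6), S(f_2,h_6), S(f_3,h_6), S(h_4,h_6), S(h_5,h_6), S(f_1,h_7), S(f_2,h_7), S(f_3,h_7), S(h_4,h_7), S(h_5,h_7), S(h_6,h_7), S(f_1,h_8), S(f_2,h_8), S(f_3,h_8), S(h_4,h_8), S(h_5,h_8), S(h_6,h_8), S(h_7,h_8)) all reduce to 0 modulo the current basis, so we have a Gröbner basis.
Inter-reduce: drop elements whose leading term is divisible by another's, tail-reduce, and make monic.
Reduced Gröbner basis: {x_1 - 1, x_2 + 1}.
Label its elements g_1 = x_1 - 1, g_2 = x_2 + 1.

Reduce p = -x_1^2 + 5x_1x_2 - 3x_1 + 12 modulo G:
  leading term x_1^2: subtract (-x_1)·g_1 from -x_1^2 + 5x_1x_2 - 3x_1 + 12 → 5x_1x_2 - 4x_1 + 12
  leading term x_1x_2: subtract (5x_2)·g_1 from 5x_1x_2 - 4x_1 + 12 → -4x_1 + 5x_2 + 12
  leading term x_1: subtract (-4)·g_1 from -4x_1 + 5x_2 + 12 → 5x_2 + 8
  leading term x_2: subtract (5)·g_2 from 5x_2 + 8 → 3
  leading term 1: no divisor's leading term divides it; move 3 to the remainder.
  normal form = 3.
The normal form is nonzero, so p ∉ I. Since p minus its normal form lies in I, I + (p) = I + (r) where r = 3; decide whether this ideal is the whole ring.
Here r = 3 is a nonzero constant, hence a unit: 1 ∈ I + (p), the Gröbner basis of I + (p) is {1}, and the enlarged system has no common solution — adjoining p is inconsistent.

Ideal membership is decidable via reduction modulo a Gröbner basis.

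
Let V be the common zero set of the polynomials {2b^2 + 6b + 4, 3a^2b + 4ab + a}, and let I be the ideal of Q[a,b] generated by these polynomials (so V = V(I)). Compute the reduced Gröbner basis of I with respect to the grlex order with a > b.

G = {a^2 - 1/6ab + 5/6a, b^2 + 3b + 2}

The reduced Gröbner basis is the canonical form of the ideal for this ordering.

f_1 = 2b^2 + 6b + 4, LT = b^2.
f_2 = 3a^2b + 4ab + a, LT = a^2b.

S(f_1,f_2): lcm = a^2b^2. S = 3a^2b - 4/3ab^2 + 2a^2 - 1/3ab.
  leading term a^2b: subtract (1)·f_2 from 3a^2b - 4/3ab^2 + 2a^2 - 1/3ab → -4/3ab^2 + 2a^2 - 13/3ab - a
  leading term ab^2: subtract (-2/3a)·f_1 from -4/3ab^2 + 2a^2 - 13/3ab - a → 2a^2 - 1/3ab + 5/3a
  leading term a^2: no divisor's leading term divides it; move 2a^2 to the remainder.
  leading term ab: no divisor's leading term divides it; move -1/3ab to the remainder.
  leading term a: no divisor's leading term divides it; move 5/3a to the remainder.
  remainder 2a^2 - 1/3ab + 5/3a ≠ 0; add g_3 = 2a^2 - 1/3ab + 5/3a to the basis.

The other S-polynomials (S(f_1,g_3), S(f_2,g_3)) all reduce to 0 modulo the current basis, so we have a Gröbner basis.
Inter-reduce: drop elements whose leading term is divisible by another's, tail-reduce, and make monic.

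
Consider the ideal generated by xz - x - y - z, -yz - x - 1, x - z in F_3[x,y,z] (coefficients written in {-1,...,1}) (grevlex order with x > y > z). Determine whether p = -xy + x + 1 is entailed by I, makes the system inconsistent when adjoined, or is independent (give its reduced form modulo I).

First compute the reduced Gröbner basis of I by Buchberger's algorithm.
f_1 = xz - x - y - z, LT = xz.
f_2 = -yz - x - 1, LT = yz.
f_3 = x - z, LT = x.

S(f_1,f_2): lcm = xyz. S = -x^2 - xy - y^2 - yz - x.
  leading term x^2: subtract (-x)·f_3 from -x^2 - xy - y^2 - yz - x → -xy - y^2 - xz - yz - x
  leading term xy: subtract (-y)·f_3 from -xy - y^2 - xz - yz - x → -y^2 - xz + yz - x
  leading term y^2: no divisor's leading term divides it; move -y^2 to the remainder.
  leading term xz: subtract (-1)·f_1 from -xz + yz - x → yz + x - y - z
  leading term yz: subtract (-1)·f_2 from yz + x - y - z → -y - z - 1
  leading term y: no divisor's leading term divides it; move -y to the remainder.
  leading term z: no divisor's leading term divides it; move -z to the remainder.
  leading term 1: no divisor's leading term divides it; move -1 to the remainder.
  remainder -y^2 - y - z - 1 ≠ 0; add h_4 = -y^2 - y - z - 1 to the basis.

S(f_1,f_3): lcm = xz. S = z^2 - x - y - z.
  leading term z^2: no divisor's leading term divides it; move z^2 to the remainder.
  leading term x: subtract (-1)·f_3 from -x - y - z → -y + z
  leading term y: no divisor's leading term divides it; move -y to the remainder.
  leading term z: no divisor's leading term divides it; move z to the remainder.
  remainder z^2 - y + z ≠ 0; add h_5 = z^2 - y + z to the basis.

S(f_2,f_3): leading monomials are coprime, so the S-polynomial reduces to 0 (Buchberger's first criterion).
S(f_1,h_4): leading monomials are coprime, so the S-polynomial reduces to 0 (Buchberger's first criterion).
S(f_2,h_4): lcm = y^2z. S = xy - yz - z^2 + y - z.
  leading term xy: subtract (y)·f_3 from xy - yz - z^2 + y - z → -z^2 + y - z
  leading term z^2: subtract (-1)·h_5 from -z^2 + y - z → 0
  remainder 0.

S(f_3,h_4): leading monomials are coprime, so the S-polynomial reduces to 0 (Buchberger's first criterion).
S(f_1,h_5): lcm = xz^2. S = xy + xz - yz - z^2.
  leading term xy: subtract (y)·f_3 from xy + xz - yz - z^2 → xz - z^2
  leading term xz: subtract (1)·f_1 from xz - z^2 → -z^2 + x + y + z
  leading term z^2: subtract (-1)·h_5 from -z^2 + x + y + z → x - z
  leading term x: subtract (1)·f_3 from x - z → 0
  remainder 0.

S(f_2,h_5): lcm = yz^2. S = y^2 + xz - yz + z.
  leading term y^2: subtract (-1)·h_4 from y^2 + xz - yz + z → xz - yz - y - 1
  leading term xz: subtract (1)·f_1 from xz - yz - y - 1 → -yz + x + z - 1
  leading term yz: subtract (1)·f_2 from -yz + x + z - 1 → -x + z
  leading term x: subtract (-1)·f_3 from -x + z → 0
  remainder 0.

S(f_3,h_5): leading monomials are coprime, so the S-polynomial reduces to 0 (Buchberger's first criterion).
S(h_4,h_5): leading monomials are coprime, so the S-polynomial reduces to 0 (Buchberger's first criterion).
Every S-polynomial of the final basis reduces to 0, so we have a Gröbner basis.
Inter-reduce: drop elements whose leading term is divisible by another's, tail-reduce, and make monic.
Reduced Gröbner basis: {y^2 + y + z + 1, yz + z + 1, z^2 - y + z, x - z}.
Label its elements g_1 = y^2 + y + z + 1, g_2 = yz + z + 1, g_3 = z^2 - y + z, g_4 = x - z.

Reduce p = -xy + x + 1 modulo G:
  leading term xy: subtract (-y)·g_4 from -xy + x + 1 → -yz + x + 1
  leading term yz: subtract (-1)·g_2 from -yz + x + 1 → x + z - 1
  leading term x: subtract (1)·g_4 from x + z - 1 → -z - 1
  leading term z: no divisor's leading term divides it; move -z to the remainder.
  leading term 1: no divisor's leading term divides it; move -1 to the remainder.
  normal form = -z - 1.
The normal form is nonzero, so p ∉ I. Since p minus its normal form lies in I, I + (p) = I + (r) where r = -z - 1; decide whether this ideal is the whole ring.
Run Buchberger on G together with r (pairs among the g_i already reduce to 0 since G is a Gröbner basis):
g_1 = y^2 + y + z + 1, LT = y^2.
g_2 = yz + z + 1, LT = yz.
g_3 = z^2 - y + z, LT = z^2.
g_4 = x - z, LT = x.
r = -z - 1, LT = z.

S(g_1,g_2): lcm = y^2z. S = z^2 - y + z.
  leading term z^2: subtract (1)·g_3 from z^2 - y + z → 0
  remainder 0.

S(g_1,g_3): leading monomials are coprime, so the S-polynomial reduces to 0 (Buchberger's first criterion).
S(g_1,g_4): leading monomials are coprime, so the S-polynomial reduces to 0 (Buchberger's first criterion).
S(g_1,r): leading monomials are coprime, so the S-polynomial reduces to 0 (Buchberger's first criterion).
S(g_2,g_3): lcm = yz^2. S = y^2 - yz + z^2 + z.
  leading term y^2: subtract (1)·g_1 from y^2 - yz + z^2 + z → -yz + z^2 - y - 1
  leading term yz: subtract (-1)·g_2 from -yz + z^2 - y - 1 → z^2 - y + z
  leading term z^2: subtract (1)·g_3 from z^2 - y + z → 0
  remainder 0.

S(g_2,g_4): leading monomials are coprime, so the S-polynomial reduces to 0 (Buchberger's first criterion).
S(g_2,r): lcm = yz. S = -y + z + 1.
  leading term y: no divisor's leading term divides it; move -y to the remainder.
  leading term z: subtract (-1)·r from z + 1 → 0
  remainder -y ≠ 0; add m_6 = -y to the basis.

S(g_3,g_4): leading monomials are coprime, so the S-polynomial reduces to 0 (Buchberger's first criterion).
S(g_3,r): lcm = z^2. S = -y.
  leading term y: subtract (1)·m_6 from -y → 0
  remainder 0.

S(g_4,r): leading monomials are coprime, so the S-polynomial reduces to 0 (Buchberger's first criterion).
S(g_1,m_6): lcm = y^2. S = y + z + 1.
  leading term y: subtract (-1)·m_6 from y + z + 1 → z + 1
  leading term z: subtract (-1)·r from z + 1 → 0
  remainder 0.

S(g_2,m_6): lcm = yz. S = z + 1.
  leading term z: subtract (-1)·r from z + 1 → 0
  remainder 0.

S(g_3,m_6): leading monomials are coprime, so the S-polynomial reduces to 0 (Buchberger's first criterion).
S(g_4,m_6): leading monomials are coprime, so the S-polynomial reduces to 0 (Buchberger's first criterion).
S(r,m_6): leading monomials are coprime, so the S-polynomial reduces to 0 (Buchberger's first criterion).
Every S-polynomial of the final basis reduces to 0, so we have a Gröbner basis.
Inter-reduce: drop elements whose leading term is divisible by another's, tail-reduce, and make monic.
Reduced Gröbner basis: {x + 1, y, z + 1}.
The reduced Gröbner basis of I + (p) is {x + 1, y, z + 1} ≠ {1}, a proper ideal, so the enlarged system stays consistent: p is independent of I, with normal form -z - 1.

Ideal membership is decidable via reduction modulo a Gröbner basis.

-xy + x + 1 is independent of I; its normal form modulo I is -z - 1.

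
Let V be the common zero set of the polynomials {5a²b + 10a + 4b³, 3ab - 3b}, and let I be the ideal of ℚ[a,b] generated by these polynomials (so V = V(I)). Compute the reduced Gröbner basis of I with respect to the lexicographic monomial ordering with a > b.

G = {a + ⅖b³ + ½b, b⁴ + 5/4b² + 5/2b}

f_1 = 5a²b + 10a + 4b³, LT = a²b.
f_2 = 3ab - 3b, LT = ab.

S(f_1,f_2): lcm = a²b. S = ab + 2a + ⅘b³.
  leading term ab: subtract (⅓)·f_2 from ab + 2a + ⅘b³ → 2a + ⅘b³ + b
  leading term a: no divisor's leading term divides it; move 2a to the remainder.
  leading term b³: no divisor's leading term divides it; move ⅘b³ to the remainder.
  leading term b: no divisor's leading term divides it; move b to the remainder.
  remainder 2a + ⅘b³ + b ≠ 0; add g_3 = 2a + ⅘b³ + b to the basis.

S(f_1,g_3): lcm = a²b. S = -⅖ab⁴ - ½ab² + 2a + ⅘b³.
  leading term ab⁴: subtract (-2/15b³)·f_2 from -⅖ab⁴ - ½ab² + 2a + ⅘b³ → -½ab² + 2a - ⅖b⁴ + ⅘b³
  leading term ab²: subtract (-⅙b)·f_2 from -½ab² + 2a - ⅖b⁴ + ⅘b³ → 2a - ⅖b⁴ + ⅘b³ - ½b²
  leading term a: subtract (1)·g_3 from 2a - ⅖b⁴ + ⅘b³ - ½b² → -⅖b⁴ - ½b² - b
  leading term b⁴: no divisor's leading term divides it; move -⅖b⁴ to the remainder.
  leading term b²: no divisor's leading term divides it; move -½b² to the remainder.
  leading term b: no divisor's leading term divides it; move -b to the remainder.
  remainder -⅖b⁴ - ½b² - b ≠ 0; add g_4 = -⅖b⁴ - ½b² - b to the basis.

The other S-polynomials (S(f_2,g_3), S(f_1,g_4), S(f_2,g_4), S(g_3,g_4)) all reduce to 0 modulo the current basis, so we have a Gröbner basis.
Inter-reduce: drop elements whose leading term is divisible by another's, tail-reduce, and make monic.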